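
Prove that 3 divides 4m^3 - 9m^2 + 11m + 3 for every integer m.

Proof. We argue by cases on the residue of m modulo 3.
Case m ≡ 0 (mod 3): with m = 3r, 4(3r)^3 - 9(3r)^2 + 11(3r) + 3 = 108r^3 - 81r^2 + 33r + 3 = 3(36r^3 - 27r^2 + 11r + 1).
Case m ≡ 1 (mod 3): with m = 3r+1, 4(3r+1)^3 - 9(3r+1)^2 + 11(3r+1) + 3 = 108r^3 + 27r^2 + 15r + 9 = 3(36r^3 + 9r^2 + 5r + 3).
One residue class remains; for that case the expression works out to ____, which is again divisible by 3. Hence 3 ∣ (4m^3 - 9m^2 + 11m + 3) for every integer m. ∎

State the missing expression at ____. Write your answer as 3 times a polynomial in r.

3(36r^3 + 45r^2 + 23r + 7)

Only m ≡ 2 (mod 3) is unaccounted for. Put m = 3r+2:
4(3r+2)^3 - 9(3r+2)^2 + 11(3r+2) + 3 expands to 108r^3 + 135r^2 + 69r + 21,
and factoring out 3 leaves 3(36r^3 + 45r^2 + 23r + 7).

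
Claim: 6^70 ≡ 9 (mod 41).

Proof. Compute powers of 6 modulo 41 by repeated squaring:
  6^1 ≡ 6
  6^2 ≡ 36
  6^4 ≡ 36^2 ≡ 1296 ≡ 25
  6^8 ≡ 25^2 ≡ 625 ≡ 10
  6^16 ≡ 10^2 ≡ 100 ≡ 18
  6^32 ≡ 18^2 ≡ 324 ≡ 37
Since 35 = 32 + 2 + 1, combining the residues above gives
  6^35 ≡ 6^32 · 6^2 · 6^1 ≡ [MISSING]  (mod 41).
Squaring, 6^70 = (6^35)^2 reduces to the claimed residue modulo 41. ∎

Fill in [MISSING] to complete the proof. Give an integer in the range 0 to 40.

38

Multiply the listed residues: 37 · 36 · 6 = 1332 → 7992.
Reducing modulo 41: 7992 = 194·41 + 38, so 6^35 ≡ 38.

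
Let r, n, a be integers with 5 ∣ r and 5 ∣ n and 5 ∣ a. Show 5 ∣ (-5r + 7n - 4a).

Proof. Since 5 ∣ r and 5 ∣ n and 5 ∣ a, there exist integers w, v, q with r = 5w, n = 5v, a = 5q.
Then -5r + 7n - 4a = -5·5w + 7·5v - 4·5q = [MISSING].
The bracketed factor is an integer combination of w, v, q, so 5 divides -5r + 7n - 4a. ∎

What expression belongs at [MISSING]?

5(-4q + 7v - 5w)

Each term has a factor of 5: -5·5w + 7·5v - 4·5q = 5·(-4q + 7v - 5w).
Since -4q + 7v - 5w is an integer, 5 ∣ (-5r + 7n - 4a).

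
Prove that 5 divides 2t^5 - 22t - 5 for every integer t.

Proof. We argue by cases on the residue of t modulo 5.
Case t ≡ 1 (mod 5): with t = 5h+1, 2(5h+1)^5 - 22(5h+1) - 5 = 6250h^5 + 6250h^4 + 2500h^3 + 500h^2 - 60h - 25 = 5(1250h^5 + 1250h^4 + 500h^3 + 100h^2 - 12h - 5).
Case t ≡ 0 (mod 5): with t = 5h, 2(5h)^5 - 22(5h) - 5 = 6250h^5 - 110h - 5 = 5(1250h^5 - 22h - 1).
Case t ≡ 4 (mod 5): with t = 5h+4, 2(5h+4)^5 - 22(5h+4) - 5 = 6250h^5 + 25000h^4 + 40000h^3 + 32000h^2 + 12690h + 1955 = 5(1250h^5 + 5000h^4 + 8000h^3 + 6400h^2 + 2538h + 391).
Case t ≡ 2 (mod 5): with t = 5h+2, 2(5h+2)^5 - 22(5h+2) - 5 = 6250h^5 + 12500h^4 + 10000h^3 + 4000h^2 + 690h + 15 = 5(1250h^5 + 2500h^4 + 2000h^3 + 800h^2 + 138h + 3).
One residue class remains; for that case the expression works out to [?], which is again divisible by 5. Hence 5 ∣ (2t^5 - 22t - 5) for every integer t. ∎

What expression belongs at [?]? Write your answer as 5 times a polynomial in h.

The residues treated are {1, 0, 4, 2}, so the missing case is t ≡ 3 (mod 5); write t = 5h+3.
Then 2(5h+3)^5 - 22(5h+3) - 5 = 6250h^5 + 18750h^4 + 22500h^3 + 13500h^2 + 3940h + 415 = 5(1250h^5 + 3750h^4 + 4500h^3 + 2700h^2 + 788h + 83).

5(1250h^5 + 3750h^4 + 4500h^3 + 2700h^2 + 788h + 83)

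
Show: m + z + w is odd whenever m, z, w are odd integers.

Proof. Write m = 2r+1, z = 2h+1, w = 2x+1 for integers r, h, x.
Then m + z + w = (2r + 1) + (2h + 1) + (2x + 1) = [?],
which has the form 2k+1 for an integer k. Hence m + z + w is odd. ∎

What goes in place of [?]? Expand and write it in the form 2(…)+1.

Expanding: (2r + 1) + (2h + 1) + (2x + 1) = 2h + 2r + 2x + 3.
Every term except the constant is even, so this is 2(h + r + x + 1) + 1,
and h + r + x + 1 ∈ ℤ gives the required form.

2(h + r + x + 1) + 1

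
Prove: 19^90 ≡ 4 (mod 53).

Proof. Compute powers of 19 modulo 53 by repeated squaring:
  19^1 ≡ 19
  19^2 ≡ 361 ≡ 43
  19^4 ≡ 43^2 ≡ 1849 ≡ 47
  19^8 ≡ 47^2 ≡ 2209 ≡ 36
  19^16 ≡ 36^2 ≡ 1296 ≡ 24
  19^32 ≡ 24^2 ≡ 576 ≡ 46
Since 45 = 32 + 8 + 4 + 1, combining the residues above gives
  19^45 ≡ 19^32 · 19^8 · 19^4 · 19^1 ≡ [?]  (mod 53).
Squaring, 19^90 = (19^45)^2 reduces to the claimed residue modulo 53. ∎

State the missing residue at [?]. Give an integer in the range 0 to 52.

Multiply the listed residues: 46 · 36 · 47 · 19 = 1656 → 77832 → 1478808.
Reducing modulo 53: 1478808 = 27902·53 + 2, so 19^45 ≡ 2.

2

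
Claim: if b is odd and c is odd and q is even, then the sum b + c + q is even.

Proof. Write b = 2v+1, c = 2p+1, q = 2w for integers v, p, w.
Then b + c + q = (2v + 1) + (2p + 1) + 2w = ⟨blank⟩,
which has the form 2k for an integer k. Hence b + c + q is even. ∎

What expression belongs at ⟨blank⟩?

2(p + v + w + 1)

(2v + 1) + (2p + 1) + 2w = 2p + 2v + 2w + 2
= 2(p + v + w + 1).
Since p + v + w + 1 is an integer, the sum is of the form 2k for an integer k.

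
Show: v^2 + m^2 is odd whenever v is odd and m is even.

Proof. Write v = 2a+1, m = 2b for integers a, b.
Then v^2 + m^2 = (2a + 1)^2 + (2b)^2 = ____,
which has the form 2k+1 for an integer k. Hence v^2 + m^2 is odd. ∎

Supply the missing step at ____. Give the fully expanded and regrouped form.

2(2a^2 + 2a + 2b^2) + 1

(2a + 1)^2 + (2b)^2 = 4a^2 + 4a + 4b^2 + 1
= 2(2a^2 + 2a + 2b^2) + 1.
Since 2a^2 + 2a + 2b^2 is an integer, the sum of squares is of the form 2k+1 for an integer k.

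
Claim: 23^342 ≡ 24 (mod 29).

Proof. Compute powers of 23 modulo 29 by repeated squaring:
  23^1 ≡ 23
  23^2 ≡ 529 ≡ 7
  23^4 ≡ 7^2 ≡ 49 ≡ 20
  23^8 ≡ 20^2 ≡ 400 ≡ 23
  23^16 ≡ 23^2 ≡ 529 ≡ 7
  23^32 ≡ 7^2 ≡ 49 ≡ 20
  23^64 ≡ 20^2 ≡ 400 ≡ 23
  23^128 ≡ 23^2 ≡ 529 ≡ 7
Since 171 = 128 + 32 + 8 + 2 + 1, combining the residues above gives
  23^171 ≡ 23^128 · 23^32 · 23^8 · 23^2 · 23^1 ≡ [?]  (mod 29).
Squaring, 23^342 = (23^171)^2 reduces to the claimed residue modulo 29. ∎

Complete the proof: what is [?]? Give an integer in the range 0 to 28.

Multiply the listed residues: 7 · 20 · 23 · 7 · 23 = 140 → 3220 → 22540 → 518420.
Reducing modulo 29: 518420 = 17876·29 + 16, so 23^171 ≡ 16.

16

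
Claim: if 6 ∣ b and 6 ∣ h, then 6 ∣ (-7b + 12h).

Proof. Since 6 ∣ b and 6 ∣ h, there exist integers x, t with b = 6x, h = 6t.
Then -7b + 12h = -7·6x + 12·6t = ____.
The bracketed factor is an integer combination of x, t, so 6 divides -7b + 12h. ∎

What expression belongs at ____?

6(12t - 7x)

Each term has a factor of 6: -7·6x + 12·6t = 6·(12t - 7x).
Since 12t - 7x is an integer, 6 ∣ (-7b + 12h).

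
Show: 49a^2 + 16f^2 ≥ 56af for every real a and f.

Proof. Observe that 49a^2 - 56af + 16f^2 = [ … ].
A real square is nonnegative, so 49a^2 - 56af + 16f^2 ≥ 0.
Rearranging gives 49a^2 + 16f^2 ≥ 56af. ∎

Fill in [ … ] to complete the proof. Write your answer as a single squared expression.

(7a - 4f)^2

49a^2 - 56af + 16f^2 is a perfect-square trinomial: the outer terms are (7a)^2 and (4f)^2, and the cross term is -2·7a·4f.
So 49a^2 - 56af + 16f^2 = (7a - 4f)^2 ≥ 0.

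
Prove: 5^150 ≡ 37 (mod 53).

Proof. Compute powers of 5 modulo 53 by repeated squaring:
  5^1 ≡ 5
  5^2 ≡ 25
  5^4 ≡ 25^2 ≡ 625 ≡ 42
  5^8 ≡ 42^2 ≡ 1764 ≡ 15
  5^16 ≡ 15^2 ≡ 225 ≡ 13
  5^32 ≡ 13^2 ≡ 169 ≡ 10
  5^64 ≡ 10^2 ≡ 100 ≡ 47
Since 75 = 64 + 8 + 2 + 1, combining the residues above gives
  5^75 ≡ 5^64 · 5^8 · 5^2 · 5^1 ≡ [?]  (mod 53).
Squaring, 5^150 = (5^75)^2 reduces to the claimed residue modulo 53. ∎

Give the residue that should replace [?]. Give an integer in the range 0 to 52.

39

5^64 · 5^8 · 5^2 · 5^1 ≡ 47 · 15 · 25 · 5 = 88125.
88125 mod 53 = 39, so 5^75 ≡ 39 (mod 53).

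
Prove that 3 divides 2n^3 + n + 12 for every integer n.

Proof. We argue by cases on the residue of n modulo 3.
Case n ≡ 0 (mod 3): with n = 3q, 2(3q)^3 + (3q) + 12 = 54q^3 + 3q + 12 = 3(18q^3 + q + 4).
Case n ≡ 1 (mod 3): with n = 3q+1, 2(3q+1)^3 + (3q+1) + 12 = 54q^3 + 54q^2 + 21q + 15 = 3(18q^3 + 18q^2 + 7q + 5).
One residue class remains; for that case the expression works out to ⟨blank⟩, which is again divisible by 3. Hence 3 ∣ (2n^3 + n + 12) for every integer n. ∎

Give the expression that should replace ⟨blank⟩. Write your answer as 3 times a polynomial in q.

Only n ≡ 2 (mod 3) is unaccounted for. Put n = 3q+2:
2(3q+2)^3 + (3q+2) + 12 expands to 54q^3 + 108q^2 + 75q + 30,
and factoring out 3 leaves 3(18q^3 + 36q^2 + 25q + 10).

3(18q^3 + 36q^2 + 25q + 10)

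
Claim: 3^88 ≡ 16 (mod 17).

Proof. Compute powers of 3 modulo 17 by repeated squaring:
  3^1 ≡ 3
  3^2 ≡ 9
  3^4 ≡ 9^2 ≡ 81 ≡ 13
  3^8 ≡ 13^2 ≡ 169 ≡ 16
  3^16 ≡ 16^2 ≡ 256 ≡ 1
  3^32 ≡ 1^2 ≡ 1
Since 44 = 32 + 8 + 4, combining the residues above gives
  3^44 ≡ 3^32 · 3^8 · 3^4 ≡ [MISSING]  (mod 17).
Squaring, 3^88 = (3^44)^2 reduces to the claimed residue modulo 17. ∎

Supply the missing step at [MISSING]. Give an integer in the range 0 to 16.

3^32 · 3^8 · 3^4 ≡ 1 · 16 · 13 = 208.
208 mod 17 = 4, so 3^44 ≡ 4 (mod 17).

4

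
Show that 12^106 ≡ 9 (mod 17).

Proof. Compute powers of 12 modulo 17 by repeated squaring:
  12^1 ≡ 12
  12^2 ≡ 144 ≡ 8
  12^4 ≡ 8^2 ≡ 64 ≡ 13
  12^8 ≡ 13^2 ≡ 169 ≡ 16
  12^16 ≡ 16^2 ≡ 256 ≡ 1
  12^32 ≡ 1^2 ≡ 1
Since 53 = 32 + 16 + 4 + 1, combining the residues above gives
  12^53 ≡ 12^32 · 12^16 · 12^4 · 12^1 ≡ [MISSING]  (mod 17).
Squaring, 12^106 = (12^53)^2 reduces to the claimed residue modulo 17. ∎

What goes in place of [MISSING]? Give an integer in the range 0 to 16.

Multiply the listed residues: 1 · 1 · 13 · 12 = 1 → 13 → 156.
Reducing modulo 17: 156 = 9·17 + 3, so 12^53 ≡ 3.

3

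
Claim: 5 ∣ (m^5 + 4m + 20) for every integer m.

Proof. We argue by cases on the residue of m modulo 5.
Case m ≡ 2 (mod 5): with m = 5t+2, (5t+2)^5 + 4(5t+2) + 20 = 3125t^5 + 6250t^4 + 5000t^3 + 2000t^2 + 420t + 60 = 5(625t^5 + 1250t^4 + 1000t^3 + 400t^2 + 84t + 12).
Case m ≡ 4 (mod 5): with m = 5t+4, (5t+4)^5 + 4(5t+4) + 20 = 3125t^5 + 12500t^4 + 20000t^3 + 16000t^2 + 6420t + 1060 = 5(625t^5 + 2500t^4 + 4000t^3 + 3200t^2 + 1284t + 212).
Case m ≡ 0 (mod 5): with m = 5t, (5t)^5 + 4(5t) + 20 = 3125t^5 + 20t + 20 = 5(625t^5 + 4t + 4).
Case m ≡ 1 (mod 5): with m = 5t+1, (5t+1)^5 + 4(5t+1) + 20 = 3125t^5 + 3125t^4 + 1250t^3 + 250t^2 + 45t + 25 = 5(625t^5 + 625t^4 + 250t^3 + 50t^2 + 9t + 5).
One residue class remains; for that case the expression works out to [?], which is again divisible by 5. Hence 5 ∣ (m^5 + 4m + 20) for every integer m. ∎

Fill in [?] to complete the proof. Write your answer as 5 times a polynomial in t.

5(625t^5 + 1875t^4 + 2250t^3 + 1350t^2 + 409t + 55)

Only m ≡ 3 (mod 5) is unaccounted for. Put m = 5t+3:
(5t+3)^5 + 4(5t+3) + 20 expands to 3125t^5 + 9375t^4 + 11250t^3 + 6750t^2 + 2045t + 275,
and factoring out 5 leaves 5(625t^5 + 1875t^4 + 2250t^3 + 1350t^2 + 409t + 55).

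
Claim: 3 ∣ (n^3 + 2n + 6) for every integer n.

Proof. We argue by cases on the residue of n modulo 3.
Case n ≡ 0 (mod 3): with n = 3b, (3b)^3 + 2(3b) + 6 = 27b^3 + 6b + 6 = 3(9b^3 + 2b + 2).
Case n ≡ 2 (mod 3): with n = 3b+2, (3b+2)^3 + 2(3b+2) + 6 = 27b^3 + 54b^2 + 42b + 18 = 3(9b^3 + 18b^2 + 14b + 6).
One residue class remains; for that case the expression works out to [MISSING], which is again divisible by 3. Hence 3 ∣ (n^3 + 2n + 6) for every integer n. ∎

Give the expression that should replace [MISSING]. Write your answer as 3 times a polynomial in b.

The residues treated are {0, 2}, so the missing case is n ≡ 1 (mod 3); write n = 3b+1.
Then (3b+1)^3 + 2(3b+1) + 6 = 27b^3 + 27b^2 + 15b + 9 = 3(9b^3 + 9b^2 + 5b + 3).

3(9b^3 + 9b^2 + 5b + 3)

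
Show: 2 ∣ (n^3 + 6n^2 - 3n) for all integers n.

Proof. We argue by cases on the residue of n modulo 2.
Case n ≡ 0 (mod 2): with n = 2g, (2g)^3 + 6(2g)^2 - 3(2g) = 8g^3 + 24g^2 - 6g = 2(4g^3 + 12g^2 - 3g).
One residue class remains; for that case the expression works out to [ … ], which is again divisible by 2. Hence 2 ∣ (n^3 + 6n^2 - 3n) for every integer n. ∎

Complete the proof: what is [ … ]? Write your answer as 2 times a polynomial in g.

2(4g^3 + 18g^2 + 12g + 2)

Only n ≡ 1 (mod 2) is unaccounted for. Put n = 2g+1:
(2g+1)^3 + 6(2g+1)^2 - 3(2g+1) expands to 8g^3 + 36g^2 + 24g + 4,
and factoring out 2 leaves 2(4g^3 + 18g^2 + 12g + 2).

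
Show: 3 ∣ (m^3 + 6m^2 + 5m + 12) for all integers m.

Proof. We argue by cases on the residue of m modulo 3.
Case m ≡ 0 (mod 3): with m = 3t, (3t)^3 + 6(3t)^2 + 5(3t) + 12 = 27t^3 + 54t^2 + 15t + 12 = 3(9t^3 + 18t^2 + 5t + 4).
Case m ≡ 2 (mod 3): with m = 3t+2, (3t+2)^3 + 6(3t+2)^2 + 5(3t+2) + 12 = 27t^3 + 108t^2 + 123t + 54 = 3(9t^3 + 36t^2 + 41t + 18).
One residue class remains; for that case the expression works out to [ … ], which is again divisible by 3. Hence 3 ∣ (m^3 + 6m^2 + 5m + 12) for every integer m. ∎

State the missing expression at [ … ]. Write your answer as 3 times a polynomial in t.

The residues treated are {0, 2}, so the missing case is m ≡ 1 (mod 3); write m = 3t+1.
Then (3t+1)^3 + 6(3t+1)^2 + 5(3t+1) + 12 = 27t^3 + 81t^2 + 60t + 24 = 3(9t^3 + 27t^2 + 20t + 8).

3(9t^3 + 27t^2 + 20t + 8)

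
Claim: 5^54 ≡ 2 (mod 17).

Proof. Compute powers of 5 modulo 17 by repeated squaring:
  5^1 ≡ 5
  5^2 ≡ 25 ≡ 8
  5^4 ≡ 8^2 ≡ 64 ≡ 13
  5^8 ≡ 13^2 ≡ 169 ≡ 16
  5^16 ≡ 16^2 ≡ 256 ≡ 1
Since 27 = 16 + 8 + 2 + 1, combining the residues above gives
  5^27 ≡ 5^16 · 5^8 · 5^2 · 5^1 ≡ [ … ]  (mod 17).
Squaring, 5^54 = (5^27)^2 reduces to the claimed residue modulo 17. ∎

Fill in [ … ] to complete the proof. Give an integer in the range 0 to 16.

11

Multiply the listed residues: 1 · 16 · 8 · 5 = 16 → 128 → 640.
Reducing modulo 17: 640 = 37·17 + 11, so 5^27 ≡ 11.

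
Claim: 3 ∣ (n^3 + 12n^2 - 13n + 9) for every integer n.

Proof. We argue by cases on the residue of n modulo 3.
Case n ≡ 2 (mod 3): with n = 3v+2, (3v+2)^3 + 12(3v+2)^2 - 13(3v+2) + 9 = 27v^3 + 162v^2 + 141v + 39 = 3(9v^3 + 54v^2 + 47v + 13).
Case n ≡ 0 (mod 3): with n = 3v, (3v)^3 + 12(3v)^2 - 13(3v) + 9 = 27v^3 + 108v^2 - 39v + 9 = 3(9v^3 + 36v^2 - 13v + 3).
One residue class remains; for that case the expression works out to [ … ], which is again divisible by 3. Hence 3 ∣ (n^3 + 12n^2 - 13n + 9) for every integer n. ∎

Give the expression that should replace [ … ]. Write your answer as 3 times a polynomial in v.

The residues treated are {2, 0}, so the missing case is n ≡ 1 (mod 3); write n = 3v+1.
Then (3v+1)^3 + 12(3v+1)^2 - 13(3v+1) + 9 = 27v^3 + 135v^2 + 42v + 9 = 3(9v^3 + 45v^2 + 14v + 3).

3(9v^3 + 45v^2 + 14v + 3)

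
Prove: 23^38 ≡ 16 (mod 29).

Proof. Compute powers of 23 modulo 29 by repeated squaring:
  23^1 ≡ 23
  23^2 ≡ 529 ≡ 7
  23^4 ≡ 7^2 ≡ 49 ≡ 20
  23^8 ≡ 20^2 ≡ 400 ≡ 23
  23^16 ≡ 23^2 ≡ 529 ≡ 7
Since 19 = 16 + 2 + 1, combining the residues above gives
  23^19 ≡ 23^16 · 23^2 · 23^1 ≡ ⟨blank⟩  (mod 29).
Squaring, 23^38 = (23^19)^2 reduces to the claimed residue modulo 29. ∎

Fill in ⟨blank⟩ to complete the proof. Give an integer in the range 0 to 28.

25

Multiply the listed residues: 7 · 7 · 23 = 49 → 1127.
Reducing modulo 29: 1127 = 38·29 + 25, so 23^19 ≡ 25.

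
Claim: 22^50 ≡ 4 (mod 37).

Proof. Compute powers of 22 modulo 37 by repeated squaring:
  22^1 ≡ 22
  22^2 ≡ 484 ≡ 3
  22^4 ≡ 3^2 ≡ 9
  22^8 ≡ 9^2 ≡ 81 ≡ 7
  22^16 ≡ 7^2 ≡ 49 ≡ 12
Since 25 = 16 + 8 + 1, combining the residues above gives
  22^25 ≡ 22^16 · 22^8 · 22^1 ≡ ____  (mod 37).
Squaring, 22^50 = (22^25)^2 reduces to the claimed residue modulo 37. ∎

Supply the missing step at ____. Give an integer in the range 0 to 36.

35

22^16 · 22^8 · 22^1 ≡ 12 · 7 · 22 = 1848.
1848 mod 37 = 35, so 22^25 ≡ 35 (mod 37).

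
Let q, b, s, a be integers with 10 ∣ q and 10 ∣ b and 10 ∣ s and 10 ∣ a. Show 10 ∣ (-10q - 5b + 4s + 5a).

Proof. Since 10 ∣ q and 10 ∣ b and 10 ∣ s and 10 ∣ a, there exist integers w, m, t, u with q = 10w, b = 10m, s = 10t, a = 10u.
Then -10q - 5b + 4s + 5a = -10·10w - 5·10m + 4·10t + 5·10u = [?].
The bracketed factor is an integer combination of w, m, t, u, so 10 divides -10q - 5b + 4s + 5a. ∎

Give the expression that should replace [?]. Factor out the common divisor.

Pull the common 10 out of every term: -10·10w - 5·10m + 4·10t + 5·10u = 10(-5m + 4t + 5u - 10w).
-5m + 4t + 5u - 10w is an integer, which exhibits the divisibility.

10(-5m + 4t + 5u - 10w)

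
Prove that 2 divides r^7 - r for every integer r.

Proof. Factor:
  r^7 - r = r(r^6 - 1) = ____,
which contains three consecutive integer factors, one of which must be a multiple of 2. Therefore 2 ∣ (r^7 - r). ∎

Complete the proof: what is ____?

r^6 - 1 = (r^2 - 1)(r^4 + r^2 + 1), and r^2 - 1 = (r-1)(r+1).
So r(r^6 - 1) = (r - 1)r(r + 1)(r^4 + r^2 + 1).

(r - 1)r(r + 1)(r^4 + r^2 + 1)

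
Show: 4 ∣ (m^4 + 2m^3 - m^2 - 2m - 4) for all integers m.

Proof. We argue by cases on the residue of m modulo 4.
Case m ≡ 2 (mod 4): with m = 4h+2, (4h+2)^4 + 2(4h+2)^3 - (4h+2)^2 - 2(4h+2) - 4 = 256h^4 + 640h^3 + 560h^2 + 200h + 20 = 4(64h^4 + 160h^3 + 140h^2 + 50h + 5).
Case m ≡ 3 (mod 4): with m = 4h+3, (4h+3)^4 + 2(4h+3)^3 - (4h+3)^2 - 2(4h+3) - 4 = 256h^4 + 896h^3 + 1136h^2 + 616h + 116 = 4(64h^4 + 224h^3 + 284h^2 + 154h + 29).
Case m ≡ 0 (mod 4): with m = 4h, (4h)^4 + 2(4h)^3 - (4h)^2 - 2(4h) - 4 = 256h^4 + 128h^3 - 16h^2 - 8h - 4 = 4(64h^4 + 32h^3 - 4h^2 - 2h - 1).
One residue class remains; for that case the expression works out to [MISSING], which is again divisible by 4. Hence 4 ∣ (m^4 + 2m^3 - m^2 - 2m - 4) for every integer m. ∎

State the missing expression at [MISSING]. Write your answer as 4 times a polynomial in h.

Only m ≡ 1 (mod 4) is unaccounted for. Put m = 4h+1:
(4h+1)^4 + 2(4h+1)^3 - (4h+1)^2 - 2(4h+1) - 4 expands to 256h^4 + 384h^3 + 176h^2 + 24h - 4,
and factoring out 4 leaves 4(64h^4 + 96h^3 + 44h^2 + 6h - 1).

4(64h^4 + 96h^3 + 44h^2 + 6h - 1)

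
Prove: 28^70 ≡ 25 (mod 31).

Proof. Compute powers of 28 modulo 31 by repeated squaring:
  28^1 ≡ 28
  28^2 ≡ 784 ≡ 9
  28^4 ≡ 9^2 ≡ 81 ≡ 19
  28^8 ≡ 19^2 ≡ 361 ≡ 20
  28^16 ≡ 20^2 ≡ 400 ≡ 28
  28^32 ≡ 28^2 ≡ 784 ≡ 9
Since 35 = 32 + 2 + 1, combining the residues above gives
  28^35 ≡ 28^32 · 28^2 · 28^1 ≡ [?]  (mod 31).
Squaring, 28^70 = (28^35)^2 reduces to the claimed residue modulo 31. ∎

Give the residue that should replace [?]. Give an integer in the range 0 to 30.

Multiply the listed residues: 9 · 9 · 28 = 81 → 2268.
Reducing modulo 31: 2268 = 73·31 + 5, so 28^35 ≡ 5.

5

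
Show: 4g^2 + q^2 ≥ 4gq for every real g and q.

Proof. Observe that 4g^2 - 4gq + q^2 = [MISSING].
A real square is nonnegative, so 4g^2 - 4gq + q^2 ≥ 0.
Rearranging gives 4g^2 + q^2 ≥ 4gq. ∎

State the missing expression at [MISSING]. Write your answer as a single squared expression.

(2g - q)^2

4g^2 - 4gq + q^2 is a perfect-square trinomial: the outer terms are (2g)^2 and (q)^2, and the cross term is -2·2g·q.
So 4g^2 - 4gq + q^2 = (2g - q)^2 ≥ 0.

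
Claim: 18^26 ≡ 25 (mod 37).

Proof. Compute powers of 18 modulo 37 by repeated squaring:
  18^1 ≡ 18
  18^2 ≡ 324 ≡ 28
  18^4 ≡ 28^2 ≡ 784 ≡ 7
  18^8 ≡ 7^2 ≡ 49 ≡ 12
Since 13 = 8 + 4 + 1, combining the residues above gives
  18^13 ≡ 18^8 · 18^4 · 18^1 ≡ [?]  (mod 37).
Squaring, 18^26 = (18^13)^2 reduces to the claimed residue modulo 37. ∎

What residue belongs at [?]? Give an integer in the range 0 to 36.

Multiply the listed residues: 12 · 7 · 18 = 84 → 1512.
Reducing modulo 37: 1512 = 40·37 + 32, so 18^13 ≡ 32.

32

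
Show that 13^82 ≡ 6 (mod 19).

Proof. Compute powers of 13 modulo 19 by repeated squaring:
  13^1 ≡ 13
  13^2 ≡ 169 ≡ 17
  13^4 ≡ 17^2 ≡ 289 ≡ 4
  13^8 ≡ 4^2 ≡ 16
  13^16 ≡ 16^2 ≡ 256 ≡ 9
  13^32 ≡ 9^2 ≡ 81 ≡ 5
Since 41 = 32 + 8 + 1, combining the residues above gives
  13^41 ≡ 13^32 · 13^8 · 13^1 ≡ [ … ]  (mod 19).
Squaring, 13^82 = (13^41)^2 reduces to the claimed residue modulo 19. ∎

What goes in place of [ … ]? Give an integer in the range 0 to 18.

13^32 · 13^8 · 13^1 ≡ 5 · 16 · 13 = 1040.
1040 mod 19 = 14, so 13^41 ≡ 14 (mod 19).

14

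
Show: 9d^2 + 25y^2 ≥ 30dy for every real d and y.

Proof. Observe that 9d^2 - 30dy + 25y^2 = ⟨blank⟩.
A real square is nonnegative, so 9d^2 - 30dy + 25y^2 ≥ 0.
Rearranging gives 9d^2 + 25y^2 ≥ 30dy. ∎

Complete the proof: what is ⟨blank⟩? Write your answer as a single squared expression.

9d^2 - 30dy + 25y^2 is a perfect-square trinomial: the outer terms are (3d)^2 and (5y)^2, and the cross term is -2·3d·5y.
So 9d^2 - 30dy + 25y^2 = (3d - 5y)^2 ≥ 0.

(3d - 5y)^2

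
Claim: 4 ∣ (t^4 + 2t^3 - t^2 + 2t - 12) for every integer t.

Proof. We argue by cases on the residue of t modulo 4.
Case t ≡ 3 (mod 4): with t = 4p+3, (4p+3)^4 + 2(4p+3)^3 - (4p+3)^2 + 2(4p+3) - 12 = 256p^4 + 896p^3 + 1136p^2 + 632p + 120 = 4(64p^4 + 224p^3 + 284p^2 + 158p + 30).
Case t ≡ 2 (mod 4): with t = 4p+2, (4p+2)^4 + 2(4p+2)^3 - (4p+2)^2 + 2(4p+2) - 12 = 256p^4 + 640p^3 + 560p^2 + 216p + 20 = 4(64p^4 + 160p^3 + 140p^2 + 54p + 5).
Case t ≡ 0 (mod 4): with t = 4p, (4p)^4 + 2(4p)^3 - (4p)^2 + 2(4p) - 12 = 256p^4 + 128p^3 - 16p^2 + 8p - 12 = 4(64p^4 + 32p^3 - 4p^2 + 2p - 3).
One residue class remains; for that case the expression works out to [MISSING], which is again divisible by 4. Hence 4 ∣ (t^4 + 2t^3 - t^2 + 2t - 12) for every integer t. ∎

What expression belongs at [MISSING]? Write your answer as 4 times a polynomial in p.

Only t ≡ 1 (mod 4) is unaccounted for. Put t = 4p+1:
(4p+1)^4 + 2(4p+1)^3 - (4p+1)^2 + 2(4p+1) - 12 expands to 256p^4 + 384p^3 + 176p^2 + 40p - 8,
and factoring out 4 leaves 4(64p^4 + 96p^3 + 44p^2 + 10p - 2).

4(64p^4 + 96p^3 + 44p^2 + 10p - 2)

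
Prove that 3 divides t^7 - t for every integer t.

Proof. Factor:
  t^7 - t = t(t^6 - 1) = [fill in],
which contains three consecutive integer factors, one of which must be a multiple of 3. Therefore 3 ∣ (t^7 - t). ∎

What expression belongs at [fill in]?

(t - 1)t(t + 1)(t^4 + t^2 + 1)

t^6 - 1 = (t^2 - 1)(t^4 + t^2 + 1), and t^2 - 1 = (t-1)(t+1).
So t(t^6 - 1) = (t - 1)t(t + 1)(t^4 + t^2 + 1).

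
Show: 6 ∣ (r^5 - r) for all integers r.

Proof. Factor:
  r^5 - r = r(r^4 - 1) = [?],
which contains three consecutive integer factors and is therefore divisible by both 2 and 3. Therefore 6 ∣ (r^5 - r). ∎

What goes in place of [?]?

(r - 1)r(r + 1)(r^2 + 1)

r^4 - 1 = (r^2 - 1)(r^2 + 1), and r^2 - 1 = (r-1)(r+1).
So r(r^4 - 1) = (r - 1)r(r + 1)(r^2 + 1).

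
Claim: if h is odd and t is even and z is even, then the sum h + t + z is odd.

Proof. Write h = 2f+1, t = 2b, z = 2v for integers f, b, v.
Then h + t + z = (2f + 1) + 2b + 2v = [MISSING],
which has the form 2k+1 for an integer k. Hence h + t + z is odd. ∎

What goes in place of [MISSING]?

(2f + 1) + 2b + 2v = 2b + 2f + 2v + 1
= 2(b + f + v) + 1.
Since b + f + v is an integer, the sum is of the form 2k+1 for an integer k.

2(b + f + v) + 1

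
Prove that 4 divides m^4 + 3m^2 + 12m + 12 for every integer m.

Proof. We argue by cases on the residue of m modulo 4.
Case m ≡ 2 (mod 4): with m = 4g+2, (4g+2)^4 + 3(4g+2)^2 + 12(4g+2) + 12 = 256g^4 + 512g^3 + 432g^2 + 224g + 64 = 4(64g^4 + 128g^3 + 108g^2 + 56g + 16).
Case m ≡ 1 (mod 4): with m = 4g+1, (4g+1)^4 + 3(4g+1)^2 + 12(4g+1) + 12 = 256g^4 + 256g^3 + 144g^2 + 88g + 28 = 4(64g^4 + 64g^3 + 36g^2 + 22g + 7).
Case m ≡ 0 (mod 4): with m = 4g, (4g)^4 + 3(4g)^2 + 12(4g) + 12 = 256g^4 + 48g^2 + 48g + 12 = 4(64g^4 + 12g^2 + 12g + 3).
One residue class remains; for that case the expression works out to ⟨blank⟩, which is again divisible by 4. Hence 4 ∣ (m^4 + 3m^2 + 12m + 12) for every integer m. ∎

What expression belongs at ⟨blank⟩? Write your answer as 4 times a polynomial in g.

4(64g^4 + 192g^3 + 228g^2 + 138g + 39)

Only m ≡ 3 (mod 4) is unaccounted for. Put m = 4g+3:
(4g+3)^4 + 3(4g+3)^2 + 12(4g+3) + 12 expands to 256g^4 + 768g^3 + 912g^2 + 552g + 156,
and factoring out 4 leaves 4(64g^4 + 192g^3 + 228g^2 + 138g + 39).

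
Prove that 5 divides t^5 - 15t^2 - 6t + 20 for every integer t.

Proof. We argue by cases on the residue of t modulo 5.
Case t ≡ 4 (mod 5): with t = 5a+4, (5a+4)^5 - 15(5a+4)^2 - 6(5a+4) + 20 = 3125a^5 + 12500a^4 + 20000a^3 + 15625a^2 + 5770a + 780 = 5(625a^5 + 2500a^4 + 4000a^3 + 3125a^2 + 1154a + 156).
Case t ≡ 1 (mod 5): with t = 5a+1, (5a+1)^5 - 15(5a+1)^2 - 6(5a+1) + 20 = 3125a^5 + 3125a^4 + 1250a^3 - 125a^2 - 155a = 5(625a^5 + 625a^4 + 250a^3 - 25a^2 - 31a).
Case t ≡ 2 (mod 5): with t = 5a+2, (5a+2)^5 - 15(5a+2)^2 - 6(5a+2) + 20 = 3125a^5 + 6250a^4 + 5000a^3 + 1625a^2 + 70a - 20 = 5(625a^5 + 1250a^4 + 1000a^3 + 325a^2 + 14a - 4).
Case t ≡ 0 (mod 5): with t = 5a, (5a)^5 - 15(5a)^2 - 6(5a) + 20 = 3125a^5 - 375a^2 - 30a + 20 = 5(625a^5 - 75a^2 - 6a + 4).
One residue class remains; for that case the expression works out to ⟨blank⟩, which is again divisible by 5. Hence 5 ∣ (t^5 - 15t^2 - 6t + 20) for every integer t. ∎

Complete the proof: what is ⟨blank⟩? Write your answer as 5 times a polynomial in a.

Only t ≡ 3 (mod 5) is unaccounted for. Put t = 5a+3:
(5a+3)^5 - 15(5a+3)^2 - 6(5a+3) + 20 expands to 3125a^5 + 9375a^4 + 11250a^3 + 6375a^2 + 1545a + 110,
and factoring out 5 leaves 5(625a^5 + 1875a^4 + 2250a^3 + 1275a^2 + 309a + 22).

5(625a^5 + 1875a^4 + 2250a^3 + 1275a^2 + 309a + 22)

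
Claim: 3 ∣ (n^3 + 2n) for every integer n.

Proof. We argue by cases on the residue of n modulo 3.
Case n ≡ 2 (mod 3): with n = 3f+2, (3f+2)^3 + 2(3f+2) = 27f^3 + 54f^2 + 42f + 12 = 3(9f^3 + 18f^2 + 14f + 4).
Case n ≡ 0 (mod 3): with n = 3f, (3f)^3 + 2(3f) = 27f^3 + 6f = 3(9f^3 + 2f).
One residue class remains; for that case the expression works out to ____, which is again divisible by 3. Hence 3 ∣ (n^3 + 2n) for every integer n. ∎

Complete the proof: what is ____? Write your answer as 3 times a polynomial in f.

3(9f^3 + 9f^2 + 5f + 1)

The residues treated are {2, 0}, so the missing case is n ≡ 1 (mod 3); write n = 3f+1.
Then (3f+1)^3 + 2(3f+1) = 27f^3 + 27f^2 + 15f + 3 = 3(9f^3 + 9f^2 + 5f + 1).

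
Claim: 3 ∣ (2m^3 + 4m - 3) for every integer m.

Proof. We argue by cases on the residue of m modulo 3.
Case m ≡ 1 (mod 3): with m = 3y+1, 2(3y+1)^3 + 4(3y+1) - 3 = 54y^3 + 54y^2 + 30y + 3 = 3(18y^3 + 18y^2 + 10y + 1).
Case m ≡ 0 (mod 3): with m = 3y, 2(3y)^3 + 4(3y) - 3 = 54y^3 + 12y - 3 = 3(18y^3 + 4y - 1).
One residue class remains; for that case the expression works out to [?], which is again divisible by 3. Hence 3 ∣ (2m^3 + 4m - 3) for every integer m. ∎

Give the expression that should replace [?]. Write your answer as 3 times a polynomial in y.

The residues treated are {1, 0}, so the missing case is m ≡ 2 (mod 3); write m = 3y+2.
Then 2(3y+2)^3 + 4(3y+2) - 3 = 54y^3 + 108y^2 + 84y + 21 = 3(18y^3 + 36y^2 + 28y + 7).

3(18y^3 + 36y^2 + 28y + 7)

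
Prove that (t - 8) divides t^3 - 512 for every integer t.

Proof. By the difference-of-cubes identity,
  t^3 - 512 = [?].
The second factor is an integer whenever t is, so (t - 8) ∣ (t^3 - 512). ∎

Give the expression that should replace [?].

a^3 - b^3 = (a - b)(a^2 + ab + b^2). With a = t, b = 8:
t^3 - 512 = (t - 8)(t^2 + 8t + 64).

(t - 8)(t^2 + 8t + 64)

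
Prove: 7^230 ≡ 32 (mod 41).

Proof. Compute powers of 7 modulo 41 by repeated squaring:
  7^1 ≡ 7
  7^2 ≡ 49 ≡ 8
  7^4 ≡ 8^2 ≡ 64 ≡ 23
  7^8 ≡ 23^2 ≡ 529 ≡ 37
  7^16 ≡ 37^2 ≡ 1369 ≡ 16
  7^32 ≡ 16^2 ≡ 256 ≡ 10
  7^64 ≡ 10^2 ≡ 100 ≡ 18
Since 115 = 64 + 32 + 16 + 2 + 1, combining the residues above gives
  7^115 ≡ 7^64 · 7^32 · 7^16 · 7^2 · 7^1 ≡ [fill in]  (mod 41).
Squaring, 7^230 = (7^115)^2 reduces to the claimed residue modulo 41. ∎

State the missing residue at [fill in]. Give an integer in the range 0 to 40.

27

Multiply the listed residues: 18 · 10 · 16 · 8 · 7 = 180 → 2880 → 23040 → 161280.
Reducing modulo 41: 161280 = 3933·41 + 27, so 7^115 ≡ 27.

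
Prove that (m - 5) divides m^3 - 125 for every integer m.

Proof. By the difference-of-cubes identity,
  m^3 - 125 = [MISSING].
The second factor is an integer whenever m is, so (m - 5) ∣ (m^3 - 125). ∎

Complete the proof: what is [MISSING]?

(m - 5)(m^2 + 5m + 25)

Polynomial division of m^3 - 125 by m - 5 leaves remainder 0 and quotient m^2 + 5m + 25.
Hence m^3 - 125 = (m - 5)(m^2 + 5m + 25).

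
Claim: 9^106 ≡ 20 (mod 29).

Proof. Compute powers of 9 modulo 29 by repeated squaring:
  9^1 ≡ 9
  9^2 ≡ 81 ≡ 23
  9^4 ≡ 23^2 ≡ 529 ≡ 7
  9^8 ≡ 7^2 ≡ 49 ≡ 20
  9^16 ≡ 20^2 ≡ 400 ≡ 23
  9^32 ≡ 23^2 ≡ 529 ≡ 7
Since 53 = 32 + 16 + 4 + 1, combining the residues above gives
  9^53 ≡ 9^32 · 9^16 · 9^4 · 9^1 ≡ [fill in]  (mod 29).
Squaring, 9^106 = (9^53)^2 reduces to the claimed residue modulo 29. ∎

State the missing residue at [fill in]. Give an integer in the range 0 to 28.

9^32 · 9^16 · 9^4 · 9^1 ≡ 7 · 23 · 7 · 9 = 10143.
10143 mod 29 = 22, so 9^53 ≡ 22 (mod 29).

22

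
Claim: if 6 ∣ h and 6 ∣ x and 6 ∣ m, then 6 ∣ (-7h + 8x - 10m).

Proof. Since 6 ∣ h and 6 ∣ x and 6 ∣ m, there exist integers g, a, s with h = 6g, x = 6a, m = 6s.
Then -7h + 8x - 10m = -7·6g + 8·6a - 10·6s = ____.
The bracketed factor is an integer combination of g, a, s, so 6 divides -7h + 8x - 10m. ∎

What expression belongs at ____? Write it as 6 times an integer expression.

6(8a - 7g - 10s)

Each term has a factor of 6: -7·6g + 8·6a - 10·6s = 6·(8a - 7g - 10s).
Since 8a - 7g - 10s is an integer, 6 ∣ (-7h + 8x - 10m).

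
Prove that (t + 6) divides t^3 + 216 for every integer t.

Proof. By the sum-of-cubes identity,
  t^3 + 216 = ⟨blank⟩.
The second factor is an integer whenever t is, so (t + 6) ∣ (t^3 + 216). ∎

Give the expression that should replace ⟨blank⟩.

a^3 + b^3 = (a + b)(a^2 - ab + b^2). With a = t, b = 6:
t^3 + 216 = (t + 6)(t^2 - 6t + 36).

(t + 6)(t^2 - 6t + 36)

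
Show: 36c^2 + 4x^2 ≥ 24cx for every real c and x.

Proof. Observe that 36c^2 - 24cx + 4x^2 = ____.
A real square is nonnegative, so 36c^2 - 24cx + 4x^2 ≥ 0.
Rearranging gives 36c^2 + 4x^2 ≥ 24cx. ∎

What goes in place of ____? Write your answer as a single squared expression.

(6c - 2x)^2

The leading and trailing coefficients are 6^2 and 2^2, and 24 = 2·6·2, so the trinomial is (6c - 2x)^2.
Hence 36c^2 - 24cx + 4x^2 ≥ 0.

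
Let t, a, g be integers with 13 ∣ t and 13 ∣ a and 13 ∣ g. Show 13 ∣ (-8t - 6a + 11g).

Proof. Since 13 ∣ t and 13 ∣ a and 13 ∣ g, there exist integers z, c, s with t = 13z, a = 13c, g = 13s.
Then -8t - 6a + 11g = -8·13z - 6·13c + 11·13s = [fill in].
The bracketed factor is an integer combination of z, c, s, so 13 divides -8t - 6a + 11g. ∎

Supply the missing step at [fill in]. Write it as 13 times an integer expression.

Pull the common 13 out of every term: -8·13z - 6·13c + 11·13s = 13(-6c + 11s - 8z).
-6c + 11s - 8z is an integer, which exhibits the divisibility.

13(-6c + 11s - 8z)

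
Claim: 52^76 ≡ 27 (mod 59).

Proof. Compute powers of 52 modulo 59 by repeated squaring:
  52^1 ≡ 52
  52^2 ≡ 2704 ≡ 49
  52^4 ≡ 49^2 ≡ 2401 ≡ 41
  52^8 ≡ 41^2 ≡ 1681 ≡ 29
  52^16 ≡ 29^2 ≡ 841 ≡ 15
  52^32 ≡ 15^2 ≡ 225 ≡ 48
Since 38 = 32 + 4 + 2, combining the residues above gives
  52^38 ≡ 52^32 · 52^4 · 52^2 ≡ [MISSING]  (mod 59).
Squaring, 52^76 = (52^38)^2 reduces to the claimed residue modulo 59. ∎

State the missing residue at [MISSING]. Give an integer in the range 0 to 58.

Multiply the listed residues: 48 · 41 · 49 = 1968 → 96432.
Reducing modulo 59: 96432 = 1634·59 + 26, so 52^38 ≡ 26.

26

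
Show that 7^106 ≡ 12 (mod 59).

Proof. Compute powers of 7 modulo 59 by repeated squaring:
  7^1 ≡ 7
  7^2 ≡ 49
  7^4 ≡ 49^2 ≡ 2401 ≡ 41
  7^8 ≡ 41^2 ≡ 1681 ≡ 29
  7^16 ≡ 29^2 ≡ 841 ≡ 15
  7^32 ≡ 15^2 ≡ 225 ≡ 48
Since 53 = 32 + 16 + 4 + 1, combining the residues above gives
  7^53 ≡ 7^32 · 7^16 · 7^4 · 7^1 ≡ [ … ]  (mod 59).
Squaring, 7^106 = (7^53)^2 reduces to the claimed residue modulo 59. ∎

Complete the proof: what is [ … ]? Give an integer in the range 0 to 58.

Multiply the listed residues: 48 · 15 · 41 · 7 = 720 → 29520 → 206640.
Reducing modulo 59: 206640 = 3502·59 + 22, so 7^53 ≡ 22.

22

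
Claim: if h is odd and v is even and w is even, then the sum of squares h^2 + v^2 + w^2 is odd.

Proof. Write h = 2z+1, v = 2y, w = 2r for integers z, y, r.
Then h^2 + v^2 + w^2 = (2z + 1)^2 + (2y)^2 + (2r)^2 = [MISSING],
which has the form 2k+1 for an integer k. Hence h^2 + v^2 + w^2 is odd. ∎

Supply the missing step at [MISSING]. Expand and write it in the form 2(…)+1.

(2z + 1)^2 + (2y)^2 + (2r)^2 = 4r^2 + 4y^2 + 4z^2 + 4z + 1
= 2(2r^2 + 2y^2 + 2z^2 + 2z) + 1.
Since 2r^2 + 2y^2 + 2z^2 + 2z is an integer, the sum of squares is of the form 2k+1 for an integer k.

2(2r^2 + 2y^2 + 2z^2 + 2z) + 1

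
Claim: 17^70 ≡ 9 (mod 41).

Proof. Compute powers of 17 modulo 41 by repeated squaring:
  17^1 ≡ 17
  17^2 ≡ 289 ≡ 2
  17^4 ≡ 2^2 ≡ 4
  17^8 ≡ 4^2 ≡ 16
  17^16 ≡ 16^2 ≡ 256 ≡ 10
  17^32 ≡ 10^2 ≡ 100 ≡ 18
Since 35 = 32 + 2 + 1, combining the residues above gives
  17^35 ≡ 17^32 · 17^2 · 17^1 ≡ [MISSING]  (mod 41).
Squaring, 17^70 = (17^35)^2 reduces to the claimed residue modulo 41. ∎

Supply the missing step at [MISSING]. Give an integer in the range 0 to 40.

38

17^32 · 17^2 · 17^1 ≡ 18 · 2 · 17 = 612.
612 mod 41 = 38, so 17^35 ≡ 38 (mod 41).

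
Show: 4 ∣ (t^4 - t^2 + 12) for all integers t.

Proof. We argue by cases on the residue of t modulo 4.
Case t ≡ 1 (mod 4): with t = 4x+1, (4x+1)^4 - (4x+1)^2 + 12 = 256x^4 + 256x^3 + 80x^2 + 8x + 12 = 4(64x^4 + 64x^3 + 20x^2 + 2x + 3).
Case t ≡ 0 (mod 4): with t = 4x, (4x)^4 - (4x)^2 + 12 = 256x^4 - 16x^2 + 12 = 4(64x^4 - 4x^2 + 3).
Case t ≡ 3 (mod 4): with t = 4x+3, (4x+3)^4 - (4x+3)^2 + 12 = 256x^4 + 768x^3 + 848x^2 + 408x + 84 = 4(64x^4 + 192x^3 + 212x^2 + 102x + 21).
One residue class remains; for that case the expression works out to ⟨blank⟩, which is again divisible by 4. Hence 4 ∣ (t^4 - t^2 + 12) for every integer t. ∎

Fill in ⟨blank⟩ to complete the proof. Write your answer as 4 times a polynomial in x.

Only t ≡ 2 (mod 4) is unaccounted for. Put t = 4x+2:
(4x+2)^4 - (4x+2)^2 + 12 expands to 256x^4 + 512x^3 + 368x^2 + 112x + 24,
and factoring out 4 leaves 4(64x^4 + 128x^3 + 92x^2 + 28x + 6).

4(64x^4 + 128x^3 + 92x^2 + 28x + 6)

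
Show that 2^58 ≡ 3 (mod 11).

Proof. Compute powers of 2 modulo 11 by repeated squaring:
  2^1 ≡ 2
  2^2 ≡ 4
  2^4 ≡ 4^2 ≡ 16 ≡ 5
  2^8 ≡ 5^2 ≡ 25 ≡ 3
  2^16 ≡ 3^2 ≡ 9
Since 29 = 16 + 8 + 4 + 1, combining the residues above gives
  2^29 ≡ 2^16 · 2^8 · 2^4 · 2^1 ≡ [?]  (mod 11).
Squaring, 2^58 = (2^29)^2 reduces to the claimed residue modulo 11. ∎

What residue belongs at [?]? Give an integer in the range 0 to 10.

2^16 · 2^8 · 2^4 · 2^1 ≡ 9 · 3 · 5 · 2 = 270.
270 mod 11 = 6, so 2^29 ≡ 6 (mod 11).

6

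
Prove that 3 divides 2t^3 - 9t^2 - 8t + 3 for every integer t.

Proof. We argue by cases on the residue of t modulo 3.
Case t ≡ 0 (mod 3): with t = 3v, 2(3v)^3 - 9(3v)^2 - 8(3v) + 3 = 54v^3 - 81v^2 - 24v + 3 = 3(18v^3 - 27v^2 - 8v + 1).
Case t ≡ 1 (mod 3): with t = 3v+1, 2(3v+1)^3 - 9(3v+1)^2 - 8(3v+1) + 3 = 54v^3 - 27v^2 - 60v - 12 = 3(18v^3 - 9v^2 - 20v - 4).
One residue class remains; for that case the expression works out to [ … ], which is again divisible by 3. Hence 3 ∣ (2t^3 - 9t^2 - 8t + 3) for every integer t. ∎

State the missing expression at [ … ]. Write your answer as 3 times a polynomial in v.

3(18v^3 + 9v^2 - 20v - 11)

Only t ≡ 2 (mod 3) is unaccounted for. Put t = 3v+2:
2(3v+2)^3 - 9(3v+2)^2 - 8(3v+2) + 3 expands to 54v^3 + 27v^2 - 60v - 33,
and factoring out 3 leaves 3(18v^3 + 9v^2 - 20v - 11).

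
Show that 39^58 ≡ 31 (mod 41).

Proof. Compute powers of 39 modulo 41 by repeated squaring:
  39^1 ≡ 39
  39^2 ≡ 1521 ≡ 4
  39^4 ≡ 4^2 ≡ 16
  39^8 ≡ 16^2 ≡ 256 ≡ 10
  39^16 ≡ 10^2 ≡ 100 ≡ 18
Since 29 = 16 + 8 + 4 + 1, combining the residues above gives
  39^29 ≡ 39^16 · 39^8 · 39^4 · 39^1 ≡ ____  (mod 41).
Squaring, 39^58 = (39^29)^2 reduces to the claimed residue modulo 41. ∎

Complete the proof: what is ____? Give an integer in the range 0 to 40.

39^16 · 39^8 · 39^4 · 39^1 ≡ 18 · 10 · 16 · 39 = 112320.
112320 mod 41 = 21, so 39^29 ≡ 21 (mod 41).

21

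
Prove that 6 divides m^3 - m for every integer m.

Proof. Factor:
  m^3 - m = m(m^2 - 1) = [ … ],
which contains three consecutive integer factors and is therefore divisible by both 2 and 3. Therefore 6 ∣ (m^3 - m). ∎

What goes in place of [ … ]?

(m - 1)m(m + 1)

m(m^2 - 1) = m(m - 1)(m + 1) = (m - 1)m(m + 1).
These three factors are consecutive integers, so their product is divisible by 6.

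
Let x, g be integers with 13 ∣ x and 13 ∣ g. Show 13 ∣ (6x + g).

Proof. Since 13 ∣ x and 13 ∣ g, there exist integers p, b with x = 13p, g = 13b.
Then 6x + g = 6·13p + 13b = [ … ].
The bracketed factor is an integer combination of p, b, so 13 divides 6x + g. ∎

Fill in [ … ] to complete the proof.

13(b + 6p)

Each term has a factor of 13: 6·13p + 13b = 13·(b + 6p).
Since b + 6p is an integer, 13 ∣ (6x + g).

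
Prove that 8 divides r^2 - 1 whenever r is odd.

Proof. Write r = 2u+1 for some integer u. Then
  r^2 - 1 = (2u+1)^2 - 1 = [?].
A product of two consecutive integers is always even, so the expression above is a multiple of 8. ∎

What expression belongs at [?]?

4u(u + 1)

(2u+1)^2 - 1 = 4u^2 + 4u + 1 - 1 = 4u^2 + 4u = 4u(u+1).
Since u and u+1 are consecutive, u(u+1) is even, and 4·(even) is a multiple of 8.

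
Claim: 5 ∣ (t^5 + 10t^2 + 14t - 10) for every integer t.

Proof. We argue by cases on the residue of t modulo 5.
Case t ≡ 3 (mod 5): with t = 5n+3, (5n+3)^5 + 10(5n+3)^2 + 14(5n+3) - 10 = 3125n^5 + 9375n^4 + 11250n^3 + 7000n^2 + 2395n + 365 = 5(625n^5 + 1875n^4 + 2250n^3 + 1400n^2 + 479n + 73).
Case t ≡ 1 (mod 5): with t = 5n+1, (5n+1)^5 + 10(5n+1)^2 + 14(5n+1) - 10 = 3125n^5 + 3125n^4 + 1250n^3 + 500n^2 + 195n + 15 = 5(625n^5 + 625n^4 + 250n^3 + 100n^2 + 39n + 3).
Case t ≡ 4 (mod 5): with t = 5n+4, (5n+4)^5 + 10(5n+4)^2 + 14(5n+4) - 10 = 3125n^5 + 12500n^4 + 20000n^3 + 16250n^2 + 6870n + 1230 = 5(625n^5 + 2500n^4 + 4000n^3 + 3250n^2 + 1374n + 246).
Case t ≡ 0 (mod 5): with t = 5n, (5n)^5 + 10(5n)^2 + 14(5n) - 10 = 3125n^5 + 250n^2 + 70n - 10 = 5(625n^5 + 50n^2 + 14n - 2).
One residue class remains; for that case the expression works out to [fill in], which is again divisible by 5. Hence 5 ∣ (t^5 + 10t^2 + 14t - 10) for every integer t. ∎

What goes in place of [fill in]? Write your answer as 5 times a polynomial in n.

Only t ≡ 2 (mod 5) is unaccounted for. Put t = 5n+2:
(5n+2)^5 + 10(5n+2)^2 + 14(5n+2) - 10 expands to 3125n^5 + 6250n^4 + 5000n^3 + 2250n^2 + 670n + 90,
and factoring out 5 leaves 5(625n^5 + 1250n^4 + 1000n^3 + 450n^2 + 134n + 18).

5(625n^5 + 1250n^4 + 1000n^3 + 450n^2 + 134n + 18)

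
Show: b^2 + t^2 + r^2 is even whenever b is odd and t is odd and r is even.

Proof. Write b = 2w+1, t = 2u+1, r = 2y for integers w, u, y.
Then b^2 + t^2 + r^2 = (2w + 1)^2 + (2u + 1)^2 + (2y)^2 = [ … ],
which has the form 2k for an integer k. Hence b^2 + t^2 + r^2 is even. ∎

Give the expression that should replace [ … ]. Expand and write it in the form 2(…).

Expanding: (2w + 1)^2 + (2u + 1)^2 + (2y)^2 = 4u^2 + 4u + 4w^2 + 4w + 4y^2 + 2.
Every term is even; pulling out the factor of 2 gives 2(2u^2 + 2u + 2w^2 + 2w + 2y^2 + 1).

2(2u^2 + 2u + 2w^2 + 2w + 2y^2 + 1)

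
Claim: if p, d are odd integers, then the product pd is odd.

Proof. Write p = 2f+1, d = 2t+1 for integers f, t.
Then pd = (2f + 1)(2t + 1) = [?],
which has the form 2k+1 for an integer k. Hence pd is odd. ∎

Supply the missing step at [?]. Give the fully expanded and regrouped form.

(2f + 1)(2t + 1) = 4ft + 2f + 2t + 1
= 2(2ft + f + t) + 1.
Since 2ft + f + t is an integer, the product is of the form 2k+1 for an integer k.

2(2ft + f + t) + 1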